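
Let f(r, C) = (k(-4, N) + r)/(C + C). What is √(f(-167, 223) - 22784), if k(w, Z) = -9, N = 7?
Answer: 2*I*√283261290/223 ≈ 150.95*I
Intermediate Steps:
f(r, C) = (-9 + r)/(2*C) (f(r, C) = (-9 + r)/(C + C) = (-9 + r)/((2*C)) = (-9 + r)*(1/(2*C)) = (-9 + r)/(2*C))
√(f(-167, 223) - 22784) = √((½)*(-9 - 167)/223 - 22784) = √((½)*(1/223)*(-176) - 22784) = √(-88/223 - 22784) = √(-5080920/223) = 2*I*√283261290/223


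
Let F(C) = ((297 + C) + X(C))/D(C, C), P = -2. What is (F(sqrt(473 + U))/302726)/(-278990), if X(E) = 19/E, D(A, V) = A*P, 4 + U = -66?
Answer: 211/34036383276220 + 297*sqrt(403)/68072766552440 ≈ 9.3785e-11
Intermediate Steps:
U = -70 (U = -4 - 66 = -70)
D(A, V) = -2*A (D(A, V) = A*(-2) = -2*A)
F(C) = -(297 + C + 19/C)/(2*C) (F(C) = ((297 + C) + 19/C)/((-2*C)) = (297 + C + 19/C)*(-1/(2*C)) = -(297 + C + 19/C)/(2*C))
(F(sqrt(473 + U))/302726)/(-278990) = (((-19 - sqrt(473 - 70)*(297 + sqrt(473 - 70)))/(2*(sqrt(473 - 70))**2))/302726)/(-278990) = (((-19 - sqrt(403)*(297 + sqrt(403)))/(2*(sqrt(403))**2))*(1/302726))*(-1/278990) = (((1/2)*(1/403)*(-19 - sqrt(403)*(297 + sqrt(403))))*(1/302726))*(-1/278990) = ((-19/806 - sqrt(403)*(297 + sqrt(403))/806)*(1/302726))*(-1/278990) = (-19/243997156 - sqrt(403)*(297 + sqrt(403))/243997156)*(-1/278990) = 19/68072766552440 + sqrt(403)*(297 + sqrt(403))/68072766552440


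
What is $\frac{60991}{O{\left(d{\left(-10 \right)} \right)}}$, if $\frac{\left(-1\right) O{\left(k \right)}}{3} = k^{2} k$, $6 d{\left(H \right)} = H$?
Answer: $\frac{548919}{125} \approx 4391.4$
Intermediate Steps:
$d{\left(H \right)} = \frac{H}{6}$
$O{\left(k \right)} = - 3 k^{3}$ ($O{\left(k \right)} = - 3 k^{2} k = - 3 k^{3}$)
$\frac{60991}{O{\left(d{\left(-10 \right)} \right)}} = \frac{60991}{\left(-3\right) \left(\frac{1}{6} \left(-10\right)\right)^{3}} = \frac{60991}{\left(-3\right) \left(- \frac{5}{3}\right)^{3}} = \frac{60991}{\left(-3\right) \left(- \frac{125}{27}\right)} = \frac{60991}{\frac{125}{9}} = 60991 \cdot \frac{9}{125} = \frac{548919}{125}$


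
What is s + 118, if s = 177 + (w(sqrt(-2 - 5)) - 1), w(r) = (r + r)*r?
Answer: 280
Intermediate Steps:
w(r) = 2*r**2 (w(r) = (2*r)*r = 2*r**2)
s = 162 (s = 177 + (2*(sqrt(-2 - 5))**2 - 1) = 177 + (2*(sqrt(-7))**2 - 1) = 177 + (2*(I*sqrt(7))**2 - 1) = 177 + (2*(-7) - 1) = 177 + (-14 - 1) = 177 - 15 = 162)
s + 118 = 162 + 118 = 280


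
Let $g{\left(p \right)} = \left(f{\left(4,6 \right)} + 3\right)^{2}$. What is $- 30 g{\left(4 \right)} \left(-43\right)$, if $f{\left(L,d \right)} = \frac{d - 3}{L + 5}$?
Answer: $\frac{43000}{3} \approx 14333.0$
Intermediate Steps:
$f{\left(L,d \right)} = \frac{-3 + d}{5 + L}$
$g{\left(p \right)} = \frac{100}{9}$ ($g{\left(p \right)} = \left(\frac{-3 + 6}{5 + 4} + 3\right)^{2} = \left(\frac{1}{9} \cdot 3 + 3\right)^{2} = \left(\frac{1}{3} + 3\right)^{2} = \left(\frac{10}{3}\right)^{2} = \frac{100}{9}$)
$- 30 g{\left(4 \right)} \left(-43\right) = \left(-30\right) \frac{100}{9} \left(-43\right) = \left(- \frac{1000}{3}\right) \left(-43\right) = \frac{43000}{3}$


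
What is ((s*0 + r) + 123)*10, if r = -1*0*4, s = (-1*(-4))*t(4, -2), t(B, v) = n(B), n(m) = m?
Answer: 1230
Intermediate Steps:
t(B, v) = B
s = 16 (s = -1*(-4)*4 = 4*4 = 16)
r = 0 (r = 0*4 = 0)
((s*0 + r) + 123)*10 = ((16*0 + 0) + 123)*10 = ((0 + 0) + 123)*10 = (0 + 123)*10 = 123*10 = 1230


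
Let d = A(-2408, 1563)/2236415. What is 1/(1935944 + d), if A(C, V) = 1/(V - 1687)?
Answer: 277315460/536867200894239 ≈ 5.1654e-7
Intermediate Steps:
A(C, V) = 1/(-1687 + V)
d = -1/277315460 (d = 1/((-1687 + 1563)*2236415) = (1/2236415)/(-124) = -1/124*1/2236415 = -1/277315460 ≈ -3.6060e-9)
1/(1935944 + d) = 1/(1935944 - 1/277315460) = 1/(536867200894239/277315460) = 277315460/536867200894239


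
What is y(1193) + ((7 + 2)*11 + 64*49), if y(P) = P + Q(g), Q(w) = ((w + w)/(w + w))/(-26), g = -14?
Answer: 115127/26 ≈ 4428.0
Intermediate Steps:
Q(w) = -1/26 (Q(w) = ((2*w)/((2*w)))*(-1/26) = ((2*w)*(1/(2*w)))*(-1/26) = 1*(-1/26) = -1/26)
y(P) = -1/26 + P (y(P) = P - 1/26 = -1/26 + P)
y(1193) + ((7 + 2)*11 + 64*49) = (-1/26 + 1193) + ((7 + 2)*11 + 64*49) = 31017/26 + (9*11 + 3136) = 31017/26 + (99 + 3136) = 31017/26 + 3235 = 115127/26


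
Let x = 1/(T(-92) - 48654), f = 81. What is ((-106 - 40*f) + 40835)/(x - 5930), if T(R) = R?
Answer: -1827438794/289063781 ≈ -6.3219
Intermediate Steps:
x = -1/48746 (x = 1/(-92 - 48654) = 1/(-48746) = -1/48746 ≈ -2.0515e-5)
((-106 - 40*f) + 40835)/(x - 5930) = ((-106 - 40*81) + 40835)/(-1/48746 - 5930) = ((-106 - 3240) + 40835)/(-289063781/48746) = (-3346 + 40835)*(-48746/289063781) = 37489*(-48746/289063781) = -1827438794/289063781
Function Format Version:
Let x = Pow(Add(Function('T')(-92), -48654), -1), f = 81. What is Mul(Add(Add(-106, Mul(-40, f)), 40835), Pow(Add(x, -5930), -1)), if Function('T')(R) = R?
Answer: Rational(-1827438794, 289063781) ≈ -6.3219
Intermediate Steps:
x = Rational(-1, 48746) (x = Pow(Add(-92, -48654), -1) = Pow(-48746, -1) = Rational(-1, 48746) ≈ -2.0515e-5)
Mul(Add(Add(-106, Mul(-40, f)), 40835), Pow(Add(x, -5930), -1)) = Mul(Add(Add(-106, Mul(-40, 81)), 40835), Pow(Add(Rational(-1, 48746), -5930), -1)) = Mul(Add(Add(-106, -3240), 40835), Pow(Rational(-289063781, 48746), -1)) = Mul(Add(-3346, 40835), Rational(-48746, 289063781)) = Mul(37489, Rational(-48746, 289063781)) = Rational(-1827438794, 289063781)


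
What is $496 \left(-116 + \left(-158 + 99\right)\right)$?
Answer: $-86800$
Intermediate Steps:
$496 \left(-116 + \left(-158 + 99\right)\right) = 496 \left(-116 - 59\right) = 496 \left(-175\right) = -86800$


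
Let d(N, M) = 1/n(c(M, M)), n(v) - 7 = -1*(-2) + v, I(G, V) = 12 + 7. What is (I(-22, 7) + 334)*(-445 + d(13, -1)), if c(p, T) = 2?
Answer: -1727582/11 ≈ -1.5705e+5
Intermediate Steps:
I(G, V) = 19
n(v) = 9 + v (n(v) = 7 + (-1*(-2) + v) = 7 + (2 + v) = 9 + v)
d(N, M) = 1/11 (d(N, M) = 1/(9 + 2) = 1/11)
(I(-22, 7) + 334)*(-445 + d(13, -1)) = (19 + 334)*(-445 + 1/11) = 353*(-4894/11) = -1727582/11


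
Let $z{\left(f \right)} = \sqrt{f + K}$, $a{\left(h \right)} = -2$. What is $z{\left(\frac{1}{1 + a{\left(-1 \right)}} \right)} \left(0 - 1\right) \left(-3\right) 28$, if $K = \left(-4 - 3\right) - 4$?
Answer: $168 i \sqrt{3} \approx 290.98 i$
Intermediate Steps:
$K = -11$ ($K = -7 - 4 = -11$)
$z{\left(f \right)} = \sqrt{-11 + f}$ ($z{\left(f \right)} = \sqrt{f - 11} = \sqrt{-11 + f}$)
$z{\left(\frac{1}{1 + a{\left(-1 \right)}} \right)} \left(0 - 1\right) \left(-3\right) 28 = \sqrt{-11 + \frac{1}{1 - 2}} \left(0 - 1\right) \left(-3\right) 28 = \sqrt{-11 + \frac{1}{-1}} \left(\left(-1\right) \left(-3\right)\right) 28 = \sqrt{-11 - 1} \cdot 3 \cdot 28 = \sqrt{-12} \cdot 3 \cdot 28 = 2 i \sqrt{3} \cdot 3 \cdot 28 = 6 i \sqrt{3} \cdot 28 = 168 i \sqrt{3}$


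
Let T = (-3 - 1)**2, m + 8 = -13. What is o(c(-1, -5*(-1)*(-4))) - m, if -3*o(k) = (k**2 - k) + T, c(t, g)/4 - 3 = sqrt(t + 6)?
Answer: -55 - 92*sqrt(5)/3 ≈ -123.57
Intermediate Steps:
m = -21 (m = -8 - 13 = -21)
T = 16 (T = (-4)**2 = 16)
c(t, g) = 12 + 4*sqrt(6 + t) (c(t, g) = 12 + 4*sqrt(t + 6) = 12 + 4*sqrt(6 + t))
o(k) = -16/3 - k**2/3 + k/3 (o(k) = -((k**2 - k) + 16)/3 = -(16 + k**2 - k)/3 = -16/3 - k**2/3 + k/3)
o(c(-1, -5*(-1)*(-4))) - m = (-16/3 - (12 + 4*sqrt(6 - 1))**2/3 + (12 + 4*sqrt(6 - 1))/3) - 1*(-21) = (-16/3 - (12 + 4*sqrt(5))**2/3 + (12 + 4*sqrt(5))/3) + 21 = (-16/3 - (12 + 4*sqrt(5))**2/3 + (4 + 4*sqrt(5)/3)) + 21 = (-4/3 - (12 + 4*sqrt(5))**2/3 + 4*sqrt(5)/3) + 21 = 59/3 - (12 + 4*sqrt(5))**2/3 + 4*sqrt(5)/3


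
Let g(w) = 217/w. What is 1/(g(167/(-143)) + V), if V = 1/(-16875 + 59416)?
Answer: -7104347/1320089604 ≈ -0.0053817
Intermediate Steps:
V = 1/42541 ≈ 2.3507e-5
1/(g(167/(-143)) + V) = 1/(217/((167/(-143))) + 1/42541) = 1/(217/((167*(-1/143))) + 1/42541) = 1/(217/(-167/143) + 1/42541) = 1/(217*(-143/167) + 1/42541) = 1/(-31031/167 + 1/42541) = 1/(-1320089604/7104347) = -7104347/1320089604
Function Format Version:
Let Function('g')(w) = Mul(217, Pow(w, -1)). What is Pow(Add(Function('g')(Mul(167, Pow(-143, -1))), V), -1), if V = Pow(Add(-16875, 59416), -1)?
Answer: Rational(-7104347, 1320089604) ≈ -0.0053817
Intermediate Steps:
V = Rational(1, 42541) (V = Pow(42541, -1) = Rational(1, 42541) ≈ 2.3507e-5)
Pow(Add(Function('g')(Mul(167, Pow(-143, -1))), V), -1) = Pow(Add(Mul(217, Pow(Mul(167, Pow(-143, -1)), -1)), Rational(1, 42541)), -1) = Pow(Add(Mul(217, Pow(Mul(167, Rational(-1, 143)), -1)), Rational(1, 42541)), -1) = Pow(Add(Mul(217, Pow(Rational(-167, 143), -1)), Rational(1, 42541)), -1) = Pow(Add(Mul(217, Rational(-143, 167)), Rational(1, 42541)), -1) = Pow(Add(Rational(-31031, 167), Rational(1, 42541)), -1) = Pow(Rational(-1320089604, 7104347), -1) = Rational(-7104347, 1320089604)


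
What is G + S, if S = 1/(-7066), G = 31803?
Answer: 224719997/7066 ≈ 31803.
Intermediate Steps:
S = -1/7066 ≈ -0.00014152
G + S = 31803 - 1/7066 = 224719997/7066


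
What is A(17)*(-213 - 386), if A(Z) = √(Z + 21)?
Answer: -599*√38 ≈ -3692.5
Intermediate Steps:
A(Z) = √(21 + Z)
A(17)*(-213 - 386) = √(21 + 17)*(-213 - 386) = √38*(-599) = -599*√38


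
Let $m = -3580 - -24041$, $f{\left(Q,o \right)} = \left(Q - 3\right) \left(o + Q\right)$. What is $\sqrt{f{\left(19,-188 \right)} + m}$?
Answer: $3 \sqrt{1973} \approx 133.26$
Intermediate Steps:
$f{\left(Q,o \right)} = \left(-3 + Q\right) \left(Q + o\right)$
$m = 20461$ ($m = -3580 + 24041 = 20461$)
$\sqrt{f{\left(19,-188 \right)} + m} = \sqrt{\left(19^{2} - 57 - -564 + 19 \left(-188\right)\right) + 20461} = \sqrt{\left(361 - 57 + 564 - 3572\right) + 20461} = \sqrt{-2704 + 20461} = \sqrt{17757} = 3 \sqrt{1973}$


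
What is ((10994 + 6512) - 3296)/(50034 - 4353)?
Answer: 14210/45681 ≈ 0.31107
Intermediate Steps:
((10994 + 6512) - 3296)/(50034 - 4353) = (17506 - 3296)/45681 = 14210*(1/45681) = 14210/45681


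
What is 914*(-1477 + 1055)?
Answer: -385708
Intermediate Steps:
914*(-1477 + 1055) = 914*(-422) = -385708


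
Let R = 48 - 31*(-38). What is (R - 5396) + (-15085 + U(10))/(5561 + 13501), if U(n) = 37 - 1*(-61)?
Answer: -79503527/19062 ≈ -4170.8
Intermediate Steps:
U(n) = 98 (U(n) = 37 + 61 = 98)
R = 1226 (R = 48 + 1178 = 1226)
(R - 5396) + (-15085 + U(10))/(5561 + 13501) = (1226 - 5396) + (-15085 + 98)/(5561 + 13501) = -4170 - 14987/19062 = -79503527/19062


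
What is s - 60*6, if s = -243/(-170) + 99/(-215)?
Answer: -2624517/7310 ≈ -359.03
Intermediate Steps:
s = 7083/7310 (s = -243*(-1/170) + 99*(-1/215) = 243/170 - 99/215 = 7083/7310 ≈ 0.96895)
s - 60*6 = 7083/7310 - 60*6 = 7083/7310 - 1*360 = 7083/7310 - 360 = -2624517/7310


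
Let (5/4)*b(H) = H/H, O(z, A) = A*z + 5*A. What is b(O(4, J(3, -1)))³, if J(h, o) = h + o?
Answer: 64/125 ≈ 0.51200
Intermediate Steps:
O(z, A) = 5*A + A*z
b(H) = ⅘ (b(H) = 4*(H/H)/5 = (⅘)*1 = ⅘)
b(O(4, J(3, -1)))³ = (⅘)³ = 64/125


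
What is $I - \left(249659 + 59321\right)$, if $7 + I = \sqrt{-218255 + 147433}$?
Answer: $-308987 + i \sqrt{70822} \approx -3.0899 \cdot 10^{5} + 266.12 i$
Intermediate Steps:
$I = -7 + i \sqrt{70822}$ ($I = -7 + \sqrt{-218255 + 147433} = -7 + \sqrt{-70822} = -7 + i \sqrt{70822} \approx -7.0 + 266.12 i$)
$I - \left(249659 + 59321\right) = \left(-7 + i \sqrt{70822}\right) - \left(249659 + 59321\right) = \left(-7 + i \sqrt{70822}\right) - 308980 = -308987 + i \sqrt{70822}$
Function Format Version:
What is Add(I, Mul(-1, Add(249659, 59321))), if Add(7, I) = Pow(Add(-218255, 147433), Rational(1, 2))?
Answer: Add(-308987, Mul(I, Pow(70822, Rational(1, 2)))) ≈ Add(-3.0899e+5, Mul(266.12, I))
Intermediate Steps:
I = Add(-7, Mul(I, Pow(70822, Rational(1, 2)))) (I = Add(-7, Pow(Add(-218255, 147433), Rational(1, 2))) = Add(-7, Pow(-70822, Rational(1, 2))) = Add(-7, Mul(I, Pow(70822, Rational(1, 2)))) ≈ Add(-7.0000, Mul(266.12, I)))
Add(I, Mul(-1, Add(249659, 59321))) = Add(Add(-7, Mul(I, Pow(70822, Rational(1, 2)))), Mul(-1, Add(249659, 59321))) = Add(Add(-7, Mul(I, Pow(70822, Rational(1, 2)))), Mul(-1, 308980)) = Add(Add(-7, Mul(I, Pow(70822, Rational(1, 2)))), -308980) = Add(-308987, Mul(I, Pow(70822, Rational(1, 2))))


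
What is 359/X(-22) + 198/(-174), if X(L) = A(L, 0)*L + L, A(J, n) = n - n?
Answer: -11137/638 ≈ -17.456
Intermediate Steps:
A(J, n) = 0
X(L) = L (X(L) = 0*L + L = 0 + L = L)
359/X(-22) + 198/(-174) = 359/(-22) + 198/(-174) = 359*(-1/22) + 198*(-1/174) = -359/22 - 33/29 = -11137/638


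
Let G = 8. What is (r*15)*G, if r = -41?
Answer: -4920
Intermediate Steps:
(r*15)*G = -41*15*8 = -615*8 = -4920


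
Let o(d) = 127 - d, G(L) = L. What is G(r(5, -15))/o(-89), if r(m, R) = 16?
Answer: 2/27 ≈ 0.074074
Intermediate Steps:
G(r(5, -15))/o(-89) = 16/(127 - 1*(-89)) = 16/(127 + 89) = 16/216 = 16*(1/216) = 2/27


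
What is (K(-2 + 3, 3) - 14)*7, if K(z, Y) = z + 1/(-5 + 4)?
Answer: -98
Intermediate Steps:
K(z, Y) = -1 + z (K(z, Y) = z + 1/(-1) = z - 1 = -1 + z)
(K(-2 + 3, 3) - 14)*7 = ((-1 + (-2 + 3)) - 14)*7 = ((-1 + 1) - 14)*7 = (0 - 14)*7 = -14*7 = -98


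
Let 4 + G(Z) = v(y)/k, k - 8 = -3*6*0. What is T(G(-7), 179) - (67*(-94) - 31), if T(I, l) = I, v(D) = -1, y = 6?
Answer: 50599/8 ≈ 6324.9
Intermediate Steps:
k = 8 (k = 8 - 3*6*0 = 8 - 18*0 = 8 + 0 = 8)
G(Z) = -33/8 (G(Z) = -4 - 1/8 = -4 - 1*⅛ = -4 - ⅛ = -33/8)
T(G(-7), 179) - (67*(-94) - 31) = -33/8 - (67*(-94) - 31) = -33/8 - (-6298 - 31) = -33/8 - 1*(-6329) = -33/8 + 6329 = 50599/8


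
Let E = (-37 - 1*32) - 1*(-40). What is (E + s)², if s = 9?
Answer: 400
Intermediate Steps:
E = -29 (E = (-37 - 32) + 40 = -69 + 40 = -29)
(E + s)² = (-29 + 9)² = (-20)² = 400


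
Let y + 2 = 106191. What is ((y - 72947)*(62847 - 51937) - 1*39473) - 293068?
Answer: 362337679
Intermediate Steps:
y = 106189 (y = -2 + 106191 = 106189)
((y - 72947)*(62847 - 51937) - 1*39473) - 293068 = ((106189 - 72947)*(62847 - 51937) - 1*39473) - 293068 = (33242*10910 - 39473) - 293068 = (362670220 - 39473) - 293068 = 362630747 - 293068 = 362337679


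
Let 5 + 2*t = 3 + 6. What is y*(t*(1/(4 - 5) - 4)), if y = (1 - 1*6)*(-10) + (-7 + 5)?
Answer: -480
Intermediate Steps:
t = 2 (t = -5/2 + (3 + 6)/2 = -5/2 + (1/2)*9 = -5/2 + 9/2 = 2)
y = 48 (y = (1 - 6)*(-10) - 2 = -5*(-10) - 2 = 50 - 2 = 48)
y*(t*(1/(4 - 5) - 4)) = 48*(2*(1/(4 - 5) - 4)) = 48*(2*(1/(-1) - 4)) = 48*(2*(-1 - 4)) = 48*(2*(-5)) = 48*(-10) = -480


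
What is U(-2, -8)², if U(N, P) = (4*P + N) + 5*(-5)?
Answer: 3481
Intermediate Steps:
U(N, P) = -25 + N + 4*P (U(N, P) = (N + 4*P) - 25 = -25 + N + 4*P)
U(-2, -8)² = (-25 - 2 + 4*(-8))² = (-25 - 2 - 32)² = (-59)² = 3481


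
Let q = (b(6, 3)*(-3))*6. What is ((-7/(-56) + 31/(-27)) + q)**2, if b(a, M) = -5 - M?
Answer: 953759689/46656 ≈ 20442.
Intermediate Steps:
q = 144 (q = ((-5 - 1*3)*(-3))*6 = ((-5 - 3)*(-3))*6 = -8*(-3)*6 = 24*6 = 144)
((-7/(-56) + 31/(-27)) + q)**2 = ((-7/(-56) + 31/(-27)) + 144)**2 = ((-7*(-1/56) + 31*(-1/27)) + 144)**2 = ((1/8 - 31/27) + 144)**2 = (-221/216 + 144)**2 = (30883/216)**2 = 953759689/46656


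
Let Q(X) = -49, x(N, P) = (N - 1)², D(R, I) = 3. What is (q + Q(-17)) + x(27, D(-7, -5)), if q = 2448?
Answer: 3075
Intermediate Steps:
x(N, P) = (-1 + N)²
(q + Q(-17)) + x(27, D(-7, -5)) = (2448 - 49) + (-1 + 27)² = 2399 + 26² = 2399 + 676 = 3075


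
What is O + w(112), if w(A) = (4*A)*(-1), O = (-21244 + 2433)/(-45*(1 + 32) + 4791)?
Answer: -1499899/3306 ≈ -453.69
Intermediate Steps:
O = -18811/3306 (O = -18811/(-45*33 + 4791) = -18811/(-1485 + 4791) = -18811/3306 ≈ -5.6900)
w(A) = -4*A
O + w(112) = -18811/3306 - 4*112 = -18811/3306 - 448 = -1499899/3306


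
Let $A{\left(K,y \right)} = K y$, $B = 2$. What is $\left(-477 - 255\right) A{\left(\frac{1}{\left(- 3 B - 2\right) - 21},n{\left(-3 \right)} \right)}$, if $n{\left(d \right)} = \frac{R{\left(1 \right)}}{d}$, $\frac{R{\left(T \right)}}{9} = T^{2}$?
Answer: $- \frac{2196}{29} \approx -75.724$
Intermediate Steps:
$R{\left(T \right)} = 9 T^{2}$
$n{\left(d \right)} = \frac{9}{d}$ ($n{\left(d \right)} = \frac{9 \cdot 1^{2}}{d} = \frac{9 \cdot 1}{d} = \frac{9}{d}$)
$\left(-477 - 255\right) A{\left(\frac{1}{\left(- 3 B - 2\right) - 21},n{\left(-3 \right)} \right)} = \left(-477 - 255\right) \frac{9 \frac{1}{-3}}{\left(\left(-3\right) 2 - 2\right) - 21} = - 732 \frac{9 \left(- \frac{1}{3}\right)}{\left(-6 - 2\right) - 21} = - 732 \frac{1}{-8 - 21} \left(-3\right) = - 732 \frac{1}{-29} \left(-3\right) = - 732 \left(\left(- \frac{1}{29}\right) \left(-3\right)\right) = \left(-732\right) \frac{3}{29} = - \frac{2196}{29}$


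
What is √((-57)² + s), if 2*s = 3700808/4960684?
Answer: 2*√1249403508817195/1240171 ≈ 57.003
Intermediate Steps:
s = 462601/1240171 (s = (3700808/4960684)/2 = (3700808*(1/4960684))/2 = (½)*(925202/1240171) = 462601/1240171 ≈ 0.37301)
√((-57)² + s) = √((-57)² + 462601/1240171) = √(3249 + 462601/1240171) = √(4029778180/1240171) = 2*√1249403508817195/1240171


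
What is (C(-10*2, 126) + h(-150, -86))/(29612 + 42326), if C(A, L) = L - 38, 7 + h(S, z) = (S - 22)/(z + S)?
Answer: 2411/2122171 ≈ 0.0011361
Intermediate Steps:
h(S, z) = -7 + (-22 + S)/(S + z) (h(S, z) = -7 + (S - 22)/(z + S) = -7 + (-22 + S)/(S + z))
C(A, L) = -38 + L
(C(-10*2, 126) + h(-150, -86))/(29612 + 42326) = ((-38 + 126) + (-22 - 7*(-86) - 6*(-150))/(-150 - 86))/(29612 + 42326) = (88 + (-22 + 602 + 900)/(-236))/71938 = (88 - 1/236*1480)*(1/71938) = (88 - 370/59)*(1/71938) = (4822/59)*(1/71938) = 2411/2122171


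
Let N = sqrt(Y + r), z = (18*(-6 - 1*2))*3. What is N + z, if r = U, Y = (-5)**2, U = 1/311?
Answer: -432 + 36*sqrt(1866)/311 ≈ -427.00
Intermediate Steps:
U = 1/311 ≈ 0.0032154
Y = 25
r = 1/311 ≈ 0.0032154
z = -432 (z = (18*(-6 - 2))*3 = (18*(-8))*3 = -144*3 = -432)
N = 36*sqrt(1866)/311 (N = sqrt(25 + 1/311) = sqrt(7776/311) = 36*sqrt(1866)/311 ≈ 5.0003)
N + z = 36*sqrt(1866)/311 - 432 = -432 + 36*sqrt(1866)/311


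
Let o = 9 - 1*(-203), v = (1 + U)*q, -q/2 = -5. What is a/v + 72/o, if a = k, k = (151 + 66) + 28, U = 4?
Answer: 2777/530 ≈ 5.2396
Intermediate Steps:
q = 10 (q = -2*(-5) = 10)
k = 245 (k = 217 + 28 = 245)
a = 245
v = 50 (v = (1 + 4)*10 = 5*10 = 50)
o = 212 (o = 9 + 203 = 212)
a/v + 72/o = 245/50 + 72/212 = 245*(1/50) + 72*(1/212) = 49/10 + 18/53 = 2777/530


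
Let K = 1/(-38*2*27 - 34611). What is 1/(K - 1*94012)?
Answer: -36663/3446761957 ≈ -1.0637e-5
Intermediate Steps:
K = -1/36663 (K = 1/(-76*27 - 34611) = 1/(-2052 - 34611) = 1/(-36663) = -1/36663 ≈ -2.7275e-5)
1/(K - 1*94012) = 1/(-1/36663 - 1*94012) = 1/(-1/36663 - 94012) = 1/(-3446761957/36663) = -36663/3446761957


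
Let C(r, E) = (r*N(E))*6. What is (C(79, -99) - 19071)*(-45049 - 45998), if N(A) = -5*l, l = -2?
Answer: 1304794557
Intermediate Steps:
N(A) = 10 (N(A) = -5*(-2) = 10)
C(r, E) = 60*r (C(r, E) = (r*10)*6 = (10*r)*6 = 60*r)
(C(79, -99) - 19071)*(-45049 - 45998) = (60*79 - 19071)*(-45049 - 45998) = (4740 - 19071)*(-91047) = -14331*(-91047) = 1304794557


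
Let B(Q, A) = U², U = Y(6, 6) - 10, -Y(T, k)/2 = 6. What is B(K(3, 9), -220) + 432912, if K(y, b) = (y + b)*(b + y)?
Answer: 433396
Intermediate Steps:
Y(T, k) = -12 (Y(T, k) = -2*6 = -12)
K(y, b) = (b + y)² (K(y, b) = (b + y)*(b + y) = (b + y)²)
U = -22 (U = -12 - 10 = -22)
B(Q, A) = 484 (B(Q, A) = (-22)² = 484)
B(K(3, 9), -220) + 432912 = 484 + 432912 = 433396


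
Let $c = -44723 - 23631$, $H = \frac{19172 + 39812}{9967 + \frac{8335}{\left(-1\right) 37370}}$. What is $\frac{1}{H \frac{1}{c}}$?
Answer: $- \frac{2545902523307}{220423208} \approx -11550.0$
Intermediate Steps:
$H = \frac{440846416}{74491691}$ ($H = \frac{58984}{9967 + \frac{8335}{-37370}} = \frac{58984}{9967 + 8335 \left(- \frac{1}{37370}\right)} = \frac{58984}{9967 - \frac{1667}{7474}} = \frac{58984}{\frac{74491691}{7474}} = 58984 \cdot \frac{7474}{74491691} = \frac{440846416}{74491691} \approx 5.9181$)
$c = -68354$ ($c = -44723 - 23631 = -68354$)
$\frac{1}{H \frac{1}{c}} = \frac{1}{\frac{440846416}{74491691} \frac{1}{-68354}} = \frac{1}{\frac{440846416}{74491691} \left(- \frac{1}{68354}\right)} = \frac{1}{- \frac{220423208}{2545902523307}} = - \frac{2545902523307}{220423208}$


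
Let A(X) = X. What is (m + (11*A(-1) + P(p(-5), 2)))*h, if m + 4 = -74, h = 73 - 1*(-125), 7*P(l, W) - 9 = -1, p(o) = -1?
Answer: -121770/7 ≈ -17396.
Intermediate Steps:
P(l, W) = 8/7 (P(l, W) = 9/7 + (1/7)*(-1) = 9/7 - 1/7 = 8/7)
h = 198 (h = 73 + 125 = 198)
m = -78 (m = -4 - 74 = -78)
(m + (11*A(-1) + P(p(-5), 2)))*h = (-78 + (11*(-1) + 8/7))*198 = (-78 + (-11 + 8/7))*198 = (-78 - 69/7)*198 = -615/7*198 = -121770/7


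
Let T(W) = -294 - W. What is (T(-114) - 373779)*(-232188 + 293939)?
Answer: -23092342209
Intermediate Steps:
(T(-114) - 373779)*(-232188 + 293939) = ((-294 - 1*(-114)) - 373779)*(-232188 + 293939) = ((-294 + 114) - 373779)*61751 = (-180 - 373779)*61751 = -373959*61751 = -23092342209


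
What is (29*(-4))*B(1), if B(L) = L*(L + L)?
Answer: -232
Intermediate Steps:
B(L) = 2*L² (B(L) = L*(2*L) = 2*L²)
(29*(-4))*B(1) = (29*(-4))*(2*1²) = -232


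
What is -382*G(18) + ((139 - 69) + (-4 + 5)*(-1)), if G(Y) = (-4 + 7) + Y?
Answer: -7953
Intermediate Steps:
G(Y) = 3 + Y
-382*G(18) + ((139 - 69) + (-4 + 5)*(-1)) = -382*(3 + 18) + ((139 - 69) + (-4 + 5)*(-1)) = -382*21 + (70 + 1*(-1)) = -8022 + (70 - 1) = -8022 + 69 = -7953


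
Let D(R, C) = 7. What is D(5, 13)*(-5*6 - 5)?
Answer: -245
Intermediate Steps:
D(5, 13)*(-5*6 - 5) = 7*(-5*6 - 5) = 7*(-30 - 5) = 7*(-35) = -245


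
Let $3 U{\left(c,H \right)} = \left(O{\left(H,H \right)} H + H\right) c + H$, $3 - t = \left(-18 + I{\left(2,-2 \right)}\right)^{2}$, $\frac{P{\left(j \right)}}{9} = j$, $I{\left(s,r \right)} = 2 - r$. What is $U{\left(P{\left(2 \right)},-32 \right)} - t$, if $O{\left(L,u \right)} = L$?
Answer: $\frac{18403}{3} \approx 6134.3$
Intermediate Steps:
$P{\left(j \right)} = 9 j$
$t = -193$ ($t = 3 - \left(-18 + \left(2 - -2\right)\right)^{2} = 3 - \left(-18 + \left(2 + 2\right)\right)^{2} = 3 - \left(-18 + 4\right)^{2} = 3 - \left(-14\right)^{2} = 3 - 196 = -193$)
$U{\left(c,H \right)} = \frac{H}{3} + \frac{c \left(H + H^{2}\right)}{3}$ ($U{\left(c,H \right)} = \frac{\left(H H + H\right) c + H}{3} = \frac{\left(H^{2} + H\right) c + H}{3} = \frac{\left(H + H^{2}\right) c + H}{3} = \frac{c \left(H + H^{2}\right) + H}{3} = \frac{H + c \left(H + H^{2}\right)}{3} = \frac{H}{3} + \frac{c \left(H + H^{2}\right)}{3}$)
$U{\left(P{\left(2 \right)},-32 \right)} - t = \frac{1}{3} \left(-32\right) \left(1 + 9 \cdot 2 - 32 \cdot 9 \cdot 2\right) - -193 = \frac{1}{3} \left(-32\right) \left(1 + 18 - 576\right) + 193 = \frac{1}{3} \left(-32\right) \left(-557\right) + 193 = \frac{17824}{3} + 193 = \frac{18403}{3}$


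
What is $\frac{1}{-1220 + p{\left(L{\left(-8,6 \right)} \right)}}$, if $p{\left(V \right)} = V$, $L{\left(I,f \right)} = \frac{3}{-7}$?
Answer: $- \frac{7}{8543} \approx -0.00081938$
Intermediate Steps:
$L{\left(I,f \right)} = - \frac{3}{7}$ ($L{\left(I,f \right)} = 3 \left(- \frac{1}{7}\right) = - \frac{3}{7}$)
$\frac{1}{-1220 + p{\left(L{\left(-8,6 \right)} \right)}} = \frac{1}{-1220 - \frac{3}{7}} = \frac{1}{- \frac{8543}{7}} = - \frac{7}{8543}$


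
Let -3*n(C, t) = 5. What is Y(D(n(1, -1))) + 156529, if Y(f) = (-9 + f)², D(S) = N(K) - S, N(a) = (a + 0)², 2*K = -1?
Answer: 22547401/144 ≈ 1.5658e+5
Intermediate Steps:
K = -½ (K = (½)*(-1) = -½ ≈ -0.50000)
n(C, t) = -5/3 (n(C, t) = -⅓*5 = -5/3)
N(a) = a²
D(S) = ¼ - S (D(S) = (-½)² - S = ¼ - S)
Y(D(n(1, -1))) + 156529 = (-9 + (¼ - 1*(-5/3)))² + 156529 = (-9 + (¼ + 5/3))² + 156529 = (-9 + 23/12)² + 156529 = (-85/12)² + 156529 = 7225/144 + 156529 = 22547401/144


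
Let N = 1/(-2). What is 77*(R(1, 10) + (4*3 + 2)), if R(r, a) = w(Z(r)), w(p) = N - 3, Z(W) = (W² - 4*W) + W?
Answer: 1617/2 ≈ 808.50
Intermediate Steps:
N = -½ ≈ -0.50000
Z(W) = W² - 3*W
w(p) = -7/2 (w(p) = -½ - 3 = -7/2)
R(r, a) = -7/2
77*(R(1, 10) + (4*3 + 2)) = 77*(-7/2 + (4*3 + 2)) = 77*(-7/2 + (12 + 2)) = 77*(-7/2 + 14) = 77*(21/2) = 1617/2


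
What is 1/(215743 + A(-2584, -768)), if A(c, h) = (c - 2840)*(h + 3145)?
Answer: -1/12677105 ≈ -7.8882e-8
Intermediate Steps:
A(c, h) = (-2840 + c)*(3145 + h)
1/(215743 + A(-2584, -768)) = 1/(215743 + (-8931800 - 2840*(-768) + 3145*(-2584) - 2584*(-768))) = 1/(215743 + (-8931800 + 2181120 - 8126680 + 1984512)) = 1/(215743 - 12892848) = 1/(-12677105) = -1/12677105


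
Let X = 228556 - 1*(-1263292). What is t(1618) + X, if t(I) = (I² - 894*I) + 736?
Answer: 2664016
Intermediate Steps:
t(I) = 736 + I² - 894*I
X = 1491848 (X = 228556 + 1263292 = 1491848)
t(1618) + X = (736 + 1618² - 894*1618) + 1491848 = (736 + 2617924 - 1446492) + 1491848 = 1172168 + 1491848 = 2664016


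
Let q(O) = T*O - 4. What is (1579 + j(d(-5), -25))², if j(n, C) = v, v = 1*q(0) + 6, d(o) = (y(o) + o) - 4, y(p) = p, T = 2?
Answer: 2499561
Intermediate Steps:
q(O) = -4 + 2*O (q(O) = 2*O - 4 = -4 + 2*O)
d(o) = -4 + 2*o (d(o) = (o + o) - 4 = 2*o - 4 = -4 + 2*o)
v = 2 (v = 1*(-4 + 2*0) + 6 = 1*(-4 + 0) + 6 = 1*(-4) + 6 = -4 + 6 = 2)
j(n, C) = 2
(1579 + j(d(-5), -25))² = (1579 + 2)² = 1581² = 2499561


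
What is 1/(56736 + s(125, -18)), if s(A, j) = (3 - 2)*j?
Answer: 1/56718 ≈ 1.7631e-5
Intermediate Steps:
s(A, j) = j (s(A, j) = 1*j = j)
1/(56736 + s(125, -18)) = 1/(56736 - 18) = 1/56718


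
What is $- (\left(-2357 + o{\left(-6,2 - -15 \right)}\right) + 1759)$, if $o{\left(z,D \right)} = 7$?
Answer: $591$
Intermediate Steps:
$- (\left(-2357 + o{\left(-6,2 - -15 \right)}\right) + 1759) = - (\left(-2357 + 7\right) + 1759) = - (-2350 + 1759) = \left(-1\right) \left(-591\right) = 591$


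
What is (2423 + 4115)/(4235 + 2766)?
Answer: 6538/7001 ≈ 0.93387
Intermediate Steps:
(2423 + 4115)/(4235 + 2766) = 6538/7001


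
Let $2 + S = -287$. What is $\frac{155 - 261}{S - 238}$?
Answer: $\frac{106}{527} \approx 0.20114$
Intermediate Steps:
$S = -289$ ($S = -2 - 287 = -289$)
$\frac{155 - 261}{S - 238} = \frac{155 - 261}{-289 - 238} = - \frac{106}{-527} = \left(-106\right) \left(- \frac{1}{527}\right) = \frac{106}{527}$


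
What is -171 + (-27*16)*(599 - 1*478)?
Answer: -52443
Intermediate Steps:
-171 + (-27*16)*(599 - 1*478) = -171 - 432*(599 - 478) = -171 - 432*121 = -171 - 52272 = -52443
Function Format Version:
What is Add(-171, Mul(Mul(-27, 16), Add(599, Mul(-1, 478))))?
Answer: -52443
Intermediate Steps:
Add(-171, Mul(Mul(-27, 16), Add(599, Mul(-1, 478)))) = Add(-171, Mul(-432, Add(599, -478))) = Add(-171, Mul(-432, 121)) = Add(-171, -52272) = -52443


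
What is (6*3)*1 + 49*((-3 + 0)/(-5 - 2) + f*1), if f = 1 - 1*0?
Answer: 88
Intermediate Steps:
f = 1 (f = 1 + 0 = 1)
(6*3)*1 + 49*((-3 + 0)/(-5 - 2) + f*1) = (6*3)*1 + 49*((-3 + 0)/(-5 - 2) + 1*1) = 18*1 + 49*(-3/(-7) + 1) = 18 + 49*(-3*(-⅐) + 1) = 18 + 49*(3/7 + 1) = 18 + 49*(10/7) = 18 + 70 = 88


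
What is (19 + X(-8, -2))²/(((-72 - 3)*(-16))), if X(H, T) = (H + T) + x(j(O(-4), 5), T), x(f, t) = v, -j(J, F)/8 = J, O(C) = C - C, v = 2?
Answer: 121/1200 ≈ 0.10083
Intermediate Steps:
O(C) = 0
j(J, F) = -8*J
x(f, t) = 2
X(H, T) = 2 + H + T (X(H, T) = (H + T) + 2 = 2 + H + T)
(19 + X(-8, -2))²/(((-72 - 3)*(-16))) = (19 + (2 - 8 - 2))²/(((-72 - 3)*(-16))) = (19 - 8)²/((-75*(-16))) = 11²/1200 = 121*(1/1200) = 121/1200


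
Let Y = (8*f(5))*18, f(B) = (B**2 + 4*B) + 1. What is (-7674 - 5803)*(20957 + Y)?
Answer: -371709137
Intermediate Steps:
f(B) = 1 + B**2 + 4*B
Y = 6624 (Y = (8*(1 + 5**2 + 4*5))*18 = (8*(1 + 25 + 20))*18 = (8*46)*18 = 368*18 = 6624)
(-7674 - 5803)*(20957 + Y) = (-7674 - 5803)*(20957 + 6624) = -13477*27581 = -371709137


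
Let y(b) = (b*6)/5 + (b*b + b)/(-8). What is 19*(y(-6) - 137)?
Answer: -56221/20 ≈ -2811.1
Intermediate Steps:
y(b) = -b²/8 + 43*b/40 (y(b) = (6*b)*(⅕) + (b² + b)*(-⅛) = 6*b/5 + (b + b²)*(-⅛) = 6*b/5 + (-b/8 - b²/8) = -b²/8 + 43*b/40)
19*(y(-6) - 137) = 19*((1/40)*(-6)*(43 - 5*(-6)) - 137) = 19*((1/40)*(-6)*(43 + 30) - 137) = 19*((1/40)*(-6)*73 - 137) = 19*(-219/20 - 137) = 19*(-2959/20) = -56221/20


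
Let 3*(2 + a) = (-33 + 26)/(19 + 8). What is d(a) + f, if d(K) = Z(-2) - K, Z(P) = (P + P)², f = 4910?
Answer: 399175/81 ≈ 4928.1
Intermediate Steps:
a = -169/81 (a = -2 + ((-33 + 26)/(19 + 8))/3 = -2 + (-7/27)/3 = -2 + (-7*1/27)/3 = -2 + (⅓)*(-7/27) = -2 - 7/81 = -169/81 ≈ -2.0864)
Z(P) = 4*P² (Z(P) = (2*P)² = 4*P²)
d(K) = 16 - K (d(K) = 4*(-2)² - K = 4*4 - K = 16 - K)
d(a) + f = (16 - 1*(-169/81)) + 4910 = (16 + 169/81) + 4910 = 1465/81 + 4910 = 399175/81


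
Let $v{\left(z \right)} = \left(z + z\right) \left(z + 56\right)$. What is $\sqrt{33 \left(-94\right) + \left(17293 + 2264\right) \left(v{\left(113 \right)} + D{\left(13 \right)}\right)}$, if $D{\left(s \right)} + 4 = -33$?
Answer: $\sqrt{746233347} \approx 27317.0$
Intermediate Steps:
$D{\left(s \right)} = -37$ ($D{\left(s \right)} = -4 - 33 = -37$)
$v{\left(z \right)} = 2 z \left(56 + z\right)$
$\sqrt{33 \left(-94\right) + \left(17293 + 2264\right) \left(v{\left(113 \right)} + D{\left(13 \right)}\right)} = \sqrt{33 \left(-94\right) + \left(17293 + 2264\right) \left(2 \cdot 113 \left(56 + 113\right) - 37\right)} = \sqrt{-3102 + 19557 \left(2 \cdot 113 \cdot 169 - 37\right)} = \sqrt{-3102 + 19557 \left(38194 - 37\right)} = \sqrt{-3102 + 19557 \cdot 38157} = \sqrt{-3102 + 746236449} = \sqrt{746233347}$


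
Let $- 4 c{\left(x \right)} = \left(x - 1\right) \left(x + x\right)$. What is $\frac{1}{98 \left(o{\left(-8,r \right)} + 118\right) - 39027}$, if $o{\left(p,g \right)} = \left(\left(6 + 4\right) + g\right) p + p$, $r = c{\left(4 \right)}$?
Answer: $- \frac{1}{31383} \approx -3.1864 \cdot 10^{-5}$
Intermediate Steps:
$c{\left(x \right)} = - \frac{x \left(-1 + x\right)}{2}$ ($c{\left(x \right)} = - \frac{\left(x - 1\right) \left(x + x\right)}{4} = - \frac{\left(-1 + x\right) 2 x}{4} = - \frac{2 x \left(-1 + x\right)}{4} = - \frac{x \left(-1 + x\right)}{2}$)
$r = -6$ ($r = \frac{1}{2} \cdot 4 \left(1 - 4\right) = \frac{1}{2} \cdot 4 \left(-3\right) = -6$)
$o{\left(p,g \right)} = p + p \left(10 + g\right)$ ($o{\left(p,g \right)} = \left(10 + g\right) p + p = p \left(10 + g\right) + p = p + p \left(10 + g\right)$)
$\frac{1}{98 \left(o{\left(-8,r \right)} + 118\right) - 39027} = \frac{1}{98 \left(- 8 \left(11 - 6\right) + 118\right) - 39027} = \frac{1}{98 \left(\left(-8\right) 5 + 118\right) - 39027} = \frac{1}{98 \left(-40 + 118\right) - 39027} = \frac{1}{98 \cdot 78 - 39027} = \frac{1}{7644 - 39027} = \frac{1}{-31383} = - \frac{1}{31383}$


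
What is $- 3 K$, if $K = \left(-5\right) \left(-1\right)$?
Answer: $-15$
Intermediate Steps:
$K = 5$
$- 3 K = \left(-3\right) 5 = -15$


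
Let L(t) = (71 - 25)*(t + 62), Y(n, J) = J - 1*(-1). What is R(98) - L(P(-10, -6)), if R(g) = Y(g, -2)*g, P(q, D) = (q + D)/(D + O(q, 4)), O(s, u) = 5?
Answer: -3686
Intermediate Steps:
Y(n, J) = 1 + J (Y(n, J) = J + 1 = 1 + J)
P(q, D) = (D + q)/(5 + D) (P(q, D) = (q + D)/(D + 5) = (D + q)/(5 + D))
L(t) = 2852 + 46*t (L(t) = 46*(62 + t) = 2852 + 46*t)
R(g) = -g (R(g) = (1 - 2)*g = -g)
R(98) - L(P(-10, -6)) = -1*98 - (2852 + 46*((-6 - 10)/(5 - 6))) = -98 - (2852 + 46*(-16/(-1))) = -98 - (2852 + 46*(-1*(-16))) = -98 - (2852 + 46*16) = -98 - (2852 + 736) = -98 - 1*3588 = -98 - 3588 = -3686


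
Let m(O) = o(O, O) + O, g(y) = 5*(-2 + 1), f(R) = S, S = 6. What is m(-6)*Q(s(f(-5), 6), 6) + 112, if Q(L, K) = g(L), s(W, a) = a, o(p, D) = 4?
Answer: 122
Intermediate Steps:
f(R) = 6
g(y) = -5 (g(y) = 5*(-1) = -5)
m(O) = 4 + O
Q(L, K) = -5
m(-6)*Q(s(f(-5), 6), 6) + 112 = (4 - 6)*(-5) + 112 = -2*(-5) + 112 = 10 + 112 = 122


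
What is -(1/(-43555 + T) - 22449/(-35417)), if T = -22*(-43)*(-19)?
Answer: -1381229104/2179172593 ≈ -0.63383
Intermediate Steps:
T = -17974 (T = 946*(-19) = -17974)
-(1/(-43555 + T) - 22449/(-35417)) = -(1/(-43555 - 17974) - 22449/(-35417)) = -(1/(-61529) - 22449*(-1)/35417) = -(-1/61529 - 1*(-22449/35417)) = -(-1/61529 + 22449/35417) = -1*1381229104/2179172593 = -1381229104/2179172593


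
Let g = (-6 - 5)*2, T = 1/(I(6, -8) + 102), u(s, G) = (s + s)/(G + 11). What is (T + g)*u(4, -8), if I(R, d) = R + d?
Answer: -1466/25 ≈ -58.640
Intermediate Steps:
u(s, G) = 2*s/(11 + G) (u(s, G) = (2*s)/(11 + G) = 2*s/(11 + G))
T = 1/100 (T = 1/((6 - 8) + 102) = 1/(-2 + 102) = 1/100 ≈ 0.010000)
g = -22 (g = -11*2 = -22)
(T + g)*u(4, -8) = (1/100 - 22)*(2*4/(11 - 8)) = -2199*4/(50*3) = -2199/100*8/3 = -1466/25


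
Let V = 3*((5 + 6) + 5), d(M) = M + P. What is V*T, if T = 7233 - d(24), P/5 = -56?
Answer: 359472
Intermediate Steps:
P = -280 (P = 5*(-56) = -280)
d(M) = -280 + M (d(M) = M - 280 = -280 + M)
V = 48 (V = 3*(11 + 5) = 3*16 = 48)
T = 7489 (T = 7233 - (-280 + 24) = 7233 - 1*(-256) = 7233 + 256 = 7489)
V*T = 48*7489 = 359472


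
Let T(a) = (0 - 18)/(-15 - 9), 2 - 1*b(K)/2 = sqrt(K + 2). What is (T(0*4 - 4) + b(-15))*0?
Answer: 0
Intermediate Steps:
b(K) = 4 - 2*sqrt(2 + K) (b(K) = 4 - 2*sqrt(K + 2) = 4 - 2*sqrt(2 + K))
T(a) = 3/4 (T(a) = -18/(-24) = -18*(-1/24) = 3/4)
(T(0*4 - 4) + b(-15))*0 = (3/4 + (4 - 2*sqrt(2 - 15)))*0 = (3/4 + (4 - 2*I*sqrt(13)))*0 = (19/4 - 2*I*sqrt(13))*0 = 0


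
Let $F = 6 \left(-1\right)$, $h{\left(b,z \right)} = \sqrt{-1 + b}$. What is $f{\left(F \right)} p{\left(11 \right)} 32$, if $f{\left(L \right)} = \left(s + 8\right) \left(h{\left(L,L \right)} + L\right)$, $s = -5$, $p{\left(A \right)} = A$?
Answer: $-6336 + 1056 i \sqrt{7} \approx -6336.0 + 2793.9 i$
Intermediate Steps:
$F = -6$
$f{\left(L \right)} = 3 L + 3 \sqrt{-1 + L}$ ($f{\left(L \right)} = \left(-5 + 8\right) \left(\sqrt{-1 + L} + L\right) = 3 \left(L + \sqrt{-1 + L}\right) = 3 L + 3 \sqrt{-1 + L}$)
$f{\left(F \right)} p{\left(11 \right)} 32 = \left(3 \left(-6\right) + 3 \sqrt{-1 - 6}\right) 11 \cdot 32 = \left(-18 + 3 \sqrt{-7}\right) 11 \cdot 32 = \left(-18 + 3 i \sqrt{7}\right) 11 \cdot 32 = \left(-198 + 33 i \sqrt{7}\right) 32 = -6336 + 1056 i \sqrt{7}$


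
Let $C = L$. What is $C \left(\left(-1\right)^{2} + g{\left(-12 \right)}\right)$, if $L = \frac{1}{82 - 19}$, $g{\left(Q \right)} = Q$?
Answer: $- \frac{11}{63} \approx -0.1746$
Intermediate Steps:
$L = \frac{1}{63} \approx 0.015873$
$C = \frac{1}{63} \approx 0.015873$
$C \left(\left(-1\right)^{2} + g{\left(-12 \right)}\right) = \frac{\left(-1\right)^{2} - 12}{63} = \frac{1 - 12}{63} = \frac{1}{63} \left(-11\right) = - \frac{11}{63}$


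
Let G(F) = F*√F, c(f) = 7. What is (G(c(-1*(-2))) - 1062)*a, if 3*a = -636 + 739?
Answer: -36462 + 721*√7/3 ≈ -35826.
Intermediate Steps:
a = 103/3 (a = (-636 + 739)/3 = (⅓)*103 = 103/3 ≈ 34.333)
G(F) = F^(3/2)
(G(c(-1*(-2))) - 1062)*a = (7^(3/2) - 1062)*(103/3) = (7*√7 - 1062)*(103/3) = (-1062 + 7*√7)*(103/3) = -36462 + 721*√7/3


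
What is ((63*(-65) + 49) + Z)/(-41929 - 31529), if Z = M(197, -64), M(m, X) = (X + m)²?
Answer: -1949/10494 ≈ -0.18573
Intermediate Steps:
Z = 17689 (Z = (-64 + 197)² = 133² = 17689)
((63*(-65) + 49) + Z)/(-41929 - 31529) = ((63*(-65) + 49) + 17689)/(-41929 - 31529) = ((-4095 + 49) + 17689)/(-73458) = (-4046 + 17689)*(-1/73458) = 13643*(-1/73458) = -1949/10494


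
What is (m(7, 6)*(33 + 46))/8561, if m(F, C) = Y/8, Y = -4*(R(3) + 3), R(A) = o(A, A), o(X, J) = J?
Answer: -237/8561 ≈ -0.027684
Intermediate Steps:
R(A) = A
Y = -24 (Y = -4*(3 + 3) = -4*6 = -24)
m(F, C) = -3 (m(F, C) = -24/8 = -24*1/8 = -3)
(m(7, 6)*(33 + 46))/8561 = -3*(33 + 46)/8561 = -3*79*(1/8561) = -237*1/8561 = -237/8561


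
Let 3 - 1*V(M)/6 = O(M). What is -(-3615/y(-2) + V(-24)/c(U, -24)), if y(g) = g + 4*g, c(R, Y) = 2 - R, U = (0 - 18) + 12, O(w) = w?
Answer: -1527/4 ≈ -381.75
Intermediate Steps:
V(M) = 18 - 6*M
U = -6 (U = -18 + 12 = -6)
y(g) = 5*g
-(-3615/y(-2) + V(-24)/c(U, -24)) = -(-3615/(5*(-2)) + (18 - 6*(-24))/(2 - 1*(-6))) = -(-3615/(-10) + (18 + 144)/(2 + 6)) = -(-3615*(-1/10) + 162/8) = -(723/2 + 162*(1/8)) = -(723/2 + 81/4) = -1*1527/4 = -1527/4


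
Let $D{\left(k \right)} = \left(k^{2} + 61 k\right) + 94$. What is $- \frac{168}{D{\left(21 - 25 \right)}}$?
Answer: $\frac{84}{67} \approx 1.2537$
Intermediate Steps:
$D{\left(k \right)} = 94 + k^{2} + 61 k$
$- \frac{168}{D{\left(21 - 25 \right)}} = - \frac{168}{94 + \left(21 - 25\right)^{2} + 61 \left(21 - 25\right)} = - \frac{168}{94 + \left(-4\right)^{2} + 61 \left(-4\right)} = - \frac{168}{94 + 16 - 244} = - \frac{168}{-134} = \left(-168\right) \left(- \frac{1}{134}\right) = \frac{84}{67}$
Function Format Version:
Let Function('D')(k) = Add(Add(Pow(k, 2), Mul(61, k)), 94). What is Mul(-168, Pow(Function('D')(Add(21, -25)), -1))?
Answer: Rational(84, 67) ≈ 1.2537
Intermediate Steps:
Function('D')(k) = Add(94, Pow(k, 2), Mul(61, k))
Mul(-168, Pow(Function('D')(Add(21, -25)), -1)) = Mul(-168, Pow(Add(94, Pow(Add(21, -25), 2), Mul(61, Add(21, -25))), -1)) = Mul(-168, Pow(Add(94, Pow(-4, 2), Mul(61, -4)), -1)) = Mul(-168, Pow(Add(94, 16, -244), -1)) = Mul(-168, Pow(-134, -1)) = Mul(-168, Rational(-1, 134)) = Rational(84, 67)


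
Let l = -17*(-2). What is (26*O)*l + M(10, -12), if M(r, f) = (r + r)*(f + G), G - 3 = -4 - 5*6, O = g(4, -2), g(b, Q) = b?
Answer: 2676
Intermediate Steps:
O = 4
G = -31 (G = 3 + (-4 - 5*6) = 3 + (-4 - 1*30) = 3 + (-4 - 30) = 3 - 34 = -31)
M(r, f) = 2*r*(-31 + f) (M(r, f) = (r + r)*(f - 31) = (2*r)*(-31 + f) = 2*r*(-31 + f))
l = 34
(26*O)*l + M(10, -12) = (26*4)*34 + 2*10*(-31 - 12) = 104*34 + 2*10*(-43) = 3536 - 860 = 2676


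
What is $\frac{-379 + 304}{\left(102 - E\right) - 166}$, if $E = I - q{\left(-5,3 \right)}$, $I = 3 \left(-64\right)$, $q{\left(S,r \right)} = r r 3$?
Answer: $- \frac{15}{31} \approx -0.48387$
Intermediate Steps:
$q{\left(S,r \right)} = 3 r^{2}$ ($q{\left(S,r \right)} = r^{2} \cdot 3 = 3 r^{2}$)
$I = -192$
$E = -219$ ($E = -192 - 3 \cdot 3^{2} = -192 - 3 \cdot 9 = -192 - 27 = -219$)
$\frac{-379 + 304}{\left(102 - E\right) - 166} = \frac{-379 + 304}{\left(102 - -219\right) - 166} = - \frac{75}{\left(102 + 219\right) - 166} = - \frac{75}{321 - 166} = - \frac{75}{155} = \left(-75\right) \frac{1}{155} = - \frac{15}{31}$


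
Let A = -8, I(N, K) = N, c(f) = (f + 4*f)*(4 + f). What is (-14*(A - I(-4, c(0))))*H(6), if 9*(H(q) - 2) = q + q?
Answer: 560/3 ≈ 186.67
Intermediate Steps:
c(f) = 5*f*(4 + f) (c(f) = (5*f)*(4 + f) = 5*f*(4 + f))
H(q) = 2 + 2*q/9 (H(q) = 2 + (q + q)/9 = 2 + (2*q)/9 = 2 + 2*q/9)
(-14*(A - I(-4, c(0))))*H(6) = (-14*(-8 - 1*(-4)))*(2 + (2/9)*6) = (-14*(-8 + 4))*(2 + 4/3) = -14*(-4)*(10/3) = 56*(10/3) = 560/3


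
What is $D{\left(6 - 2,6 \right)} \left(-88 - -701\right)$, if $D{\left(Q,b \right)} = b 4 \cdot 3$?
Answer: $44136$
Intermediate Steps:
$D{\left(Q,b \right)} = 12 b$ ($D{\left(Q,b \right)} = 4 b 3 = 12 b$)
$D{\left(6 - 2,6 \right)} \left(-88 - -701\right) = 12 \cdot 6 \left(-88 - -701\right) = 72 \left(-88 + 701\right) = 72 \cdot 613 = 44136$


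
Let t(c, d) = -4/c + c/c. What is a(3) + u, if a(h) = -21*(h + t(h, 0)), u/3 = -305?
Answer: -971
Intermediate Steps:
u = -915 (u = 3*(-305) = -915)
t(c, d) = 1 - 4/c (t(c, d) = -4/c + 1 = 1 - 4/c)
a(h) = -21*h - 21*(-4 + h)/h (a(h) = -21*(h + (-4 + h)/h) = -21*h - 21*(-4 + h)/h)
a(3) + u = (-21 - 21*3 + 84/3) - 915 = (-21 - 63 + 84*(⅓)) - 915 = (-21 - 63 + 28) - 915 = -56 - 915 = -971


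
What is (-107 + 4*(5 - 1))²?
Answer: 8281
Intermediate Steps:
(-107 + 4*(5 - 1))² = (-107 + 4*4)² = (-107 + 16)² = (-91)² = 8281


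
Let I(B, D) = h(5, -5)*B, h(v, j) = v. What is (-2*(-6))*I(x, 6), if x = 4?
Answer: 240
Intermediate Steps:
I(B, D) = 5*B
(-2*(-6))*I(x, 6) = (-2*(-6))*(5*4) = 12*20 = 240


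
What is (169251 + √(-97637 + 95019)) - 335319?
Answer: -166068 + I*√2618 ≈ -1.6607e+5 + 51.166*I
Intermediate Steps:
(169251 + √(-97637 + 95019)) - 335319 = (169251 + √(-2618)) - 335319 = (169251 + I*√2618) - 335319 = -166068 + I*√2618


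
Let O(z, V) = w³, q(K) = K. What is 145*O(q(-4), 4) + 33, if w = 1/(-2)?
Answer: 119/8 ≈ 14.875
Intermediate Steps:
w = -½ ≈ -0.50000
O(z, V) = -⅛ (O(z, V) = (-½)³ = -⅛)
145*O(q(-4), 4) + 33 = 145*(-⅛) + 33 = -145/8 + 33 = 119/8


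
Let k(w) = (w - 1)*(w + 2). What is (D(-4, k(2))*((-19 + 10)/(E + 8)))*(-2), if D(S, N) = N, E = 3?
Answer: 72/11 ≈ 6.5455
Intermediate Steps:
k(w) = (-1 + w)*(2 + w)
(D(-4, k(2))*((-19 + 10)/(E + 8)))*(-2) = ((-2 + 2 + 2**2)*((-19 + 10)/(3 + 8)))*(-2) = ((-2 + 2 + 4)*(-9/11))*(-2) = (4*(-9*1/11))*(-2) = (4*(-9/11))*(-2) = -36/11*(-2) = 72/11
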